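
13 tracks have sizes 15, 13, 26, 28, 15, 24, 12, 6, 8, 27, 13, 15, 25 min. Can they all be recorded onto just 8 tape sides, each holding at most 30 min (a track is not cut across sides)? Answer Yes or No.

Total = 227 min; ⌈227/30⌉ = 8.
The bound of 8 does not rule out 8, but exhaustive search shows no assignment into 8 tape sides of capacity 30 min exists — the minimum is 9.

No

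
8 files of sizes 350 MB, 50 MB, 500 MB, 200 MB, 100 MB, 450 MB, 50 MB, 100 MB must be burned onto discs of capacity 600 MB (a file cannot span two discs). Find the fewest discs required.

Total = 500 + 450 + 350 + 200 + 100 + 100 + 50 + 50 = 1800 MB.
Lower bound: ⌈1800/600⌉ = 3 discs.
A packing using 3 discs:
  disc 1: 500 + 100 = 600
  disc 2: 450 + 100 + 50 = 600
  disc 3: 350 + 200 + 50 = 600
This matches the lower bound, so 3 is optimal.

3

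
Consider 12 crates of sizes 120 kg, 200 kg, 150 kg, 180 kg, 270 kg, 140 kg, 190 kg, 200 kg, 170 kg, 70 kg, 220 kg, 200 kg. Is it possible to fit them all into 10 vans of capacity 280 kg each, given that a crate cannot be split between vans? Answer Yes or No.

A valid assignment using 10 vans:
  van 1: 270 = 270
  van 2: 220 = 220
  van 3: 200 + 70 = 270
  van 4: 200 = 200
  van 5: 200 = 200
  van 6: 190 = 190
  van 7: 180 = 180
  van 8: 170 = 170
  van 9: 150 + 120 = 270
  van 10: 140 = 140
Every load is within 280 kg, so 10 vans suffice.

Yes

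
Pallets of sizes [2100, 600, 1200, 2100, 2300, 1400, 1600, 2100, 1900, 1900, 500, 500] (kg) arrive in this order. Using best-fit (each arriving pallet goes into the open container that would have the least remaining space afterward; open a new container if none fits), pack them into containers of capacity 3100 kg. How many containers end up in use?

8

  2100 → container 1 (new)  [load 2100/3100]
  600 → container 1  [load 2700/3100]
  1200 → container 2 (new)  [load 1200/3100]
  2100 → container 3 (new)  [load 2100/3100]
  2300 → container 4 (new)  [load 2300/3100]
  1400 → container 2  [load 2600/3100]
  1600 → container 5 (new)  [load 1600/3100]
  2100 → container 6 (new)  [load 2100/3100]
  1900 → container 7 (new)  [load 1900/3100]
  1900 → container 8 (new)  [load 1900/3100]
  500 → container 2  [load 3100/3100]
  500 → container 4  [load 2800/3100]
8 containers opened.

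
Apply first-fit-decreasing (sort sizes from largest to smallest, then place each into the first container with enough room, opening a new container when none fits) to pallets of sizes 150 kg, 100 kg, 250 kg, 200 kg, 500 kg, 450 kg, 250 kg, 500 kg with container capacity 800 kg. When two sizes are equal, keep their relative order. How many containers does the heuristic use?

4

Sorted descending: 500, 500, 450, 250, 250, 200, 150, 100.
  500 → container 1 (new)  [load 500/800]
  500 → container 2 (new)  [load 500/800]
  450 → container 3 (new)  [load 450/800]
  250 → container 1  [load 750/800]
  250 → container 2  [load 750/800]
  200 → container 3  [load 650/800]
  150 → container 3  [load 800/800]
  100 → container 4 (new)  [load 100/800]
4 containers opened.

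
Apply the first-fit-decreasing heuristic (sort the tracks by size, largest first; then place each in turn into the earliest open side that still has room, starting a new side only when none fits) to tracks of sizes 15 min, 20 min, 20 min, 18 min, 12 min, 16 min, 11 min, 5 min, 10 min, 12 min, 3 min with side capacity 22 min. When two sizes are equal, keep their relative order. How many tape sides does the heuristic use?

8

Sorted descending: 20, 20, 18, 16, 15, 12, 12, 11, 10, 5, 3.
  20 → side 1 (new)  [load 20/22]
  20 → side 2 (new)  [load 20/22]
  18 → side 3 (new)  [load 18/22]
  16 → side 4 (new)  [load 16/22]
  15 → side 5 (new)  [load 15/22]
  12 → side 6 (new)  [load 12/22]
  12 → side 7 (new)  [load 12/22]
  11 → side 8 (new)  [load 11/22]
  10 → side 6  [load 22/22]
  5 → side 4  [load 21/22]
  3 → side 3  [load 21/22]
8 tape sides opened.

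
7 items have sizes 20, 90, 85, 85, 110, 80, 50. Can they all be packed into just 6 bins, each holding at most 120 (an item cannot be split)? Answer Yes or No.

Yes

A valid assignment using 6 bins:
  bin 1: 110 = 110
  bin 2: 90 + 20 = 110
  bin 3: 85 = 85
  bin 4: 85 = 85
  bin 5: 80 = 80
  bin 6: 50 = 50
Every load is within 120, so 6 bins suffice.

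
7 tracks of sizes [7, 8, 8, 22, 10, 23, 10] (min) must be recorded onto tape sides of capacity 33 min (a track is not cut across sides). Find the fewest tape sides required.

Total = 23 + 22 + 10 + 10 + 8 + 8 + 7 = 88 min.
Lower bound: ⌈88/33⌉ = 3 tape sides.
A packing using 3 tape sides:
  side 1: 23 + 10 = 33
  side 2: 22 + 10 = 32
  side 3: 8 + 8 + 7 = 23
This matches the lower bound, so 3 is optimal.

3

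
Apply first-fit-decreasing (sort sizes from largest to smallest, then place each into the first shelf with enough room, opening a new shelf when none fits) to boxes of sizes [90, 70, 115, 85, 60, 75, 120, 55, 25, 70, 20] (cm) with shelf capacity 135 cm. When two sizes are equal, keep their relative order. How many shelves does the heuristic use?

Sorted descending: 120, 115, 90, 85, 75, 70, 70, 60, 55, 25, 20.
  120 → shelf 1 (new)  [load 120/135]
  115 → shelf 2 (new)  [load 115/135]
  90 → shelf 3 (new)  [load 90/135]
  85 → shelf 4 (new)  [load 85/135]
  75 → shelf 5 (new)  [load 75/135]
  70 → shelf 6 (new)  [load 70/135]
  70 → shelf 7 (new)  [load 70/135]
  60 → shelf 5  [load 135/135]
  55 → shelf 6  [load 125/135]
  25 → shelf 3  [load 115/135]
  20 → shelf 2  [load 135/135]
7 shelves opened.

7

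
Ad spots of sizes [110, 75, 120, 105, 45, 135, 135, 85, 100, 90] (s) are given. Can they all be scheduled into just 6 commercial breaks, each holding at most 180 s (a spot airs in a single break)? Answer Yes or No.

Total = 1000 s; ⌈1000/180⌉ = 6.
The bound of 6 does not rule out 6, but exhaustive search shows no assignment into 6 commercial breaks of capacity 180 s exists — the minimum is 7.

No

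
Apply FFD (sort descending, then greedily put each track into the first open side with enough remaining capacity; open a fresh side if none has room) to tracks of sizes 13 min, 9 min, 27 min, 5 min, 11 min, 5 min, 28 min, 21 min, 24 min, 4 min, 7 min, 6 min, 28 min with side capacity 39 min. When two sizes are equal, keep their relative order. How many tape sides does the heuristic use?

5

Sorted descending: 28, 28, 27, 24, 21, 13, 11, 9, 7, 6, 5, 5, 4.
  28 → side 1 (new)  [load 28/39]
  28 → side 2 (new)  [load 28/39]
  27 → side 3 (new)  [load 27/39]
  24 → side 4 (new)  [load 24/39]
  21 → side 5 (new)  [load 21/39]
  13 → side 4  [load 37/39]
  11 → side 1  [load 39/39]
  9 → side 2  [load 37/39]
  7 → side 3  [load 34/39]
  6 → side 5  [load 27/39]
  5 → side 3  [load 39/39]
  5 → side 5  [load 32/39]
  4 → side 5  [load 36/39]
5 tape sides opened.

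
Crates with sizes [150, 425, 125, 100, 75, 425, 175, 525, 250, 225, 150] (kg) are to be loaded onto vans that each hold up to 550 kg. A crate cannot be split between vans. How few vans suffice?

5

Total = 525 + 425 + 425 + 250 + 225 + 175 + 150 + 150 + 125 + 100 + 75 = 2625 kg.
Lower bound: ⌈2625/550⌉ = 5 vans.
A packing using 5 vans:
  van 1: 525 = 525
  van 2: 425 + 125 = 550
  van 3: 425 + 100 = 525
  van 4: 250 + 225 + 75 = 550
  van 5: 175 + 150 + 150 = 475
This matches the lower bound, so 5 is optimal.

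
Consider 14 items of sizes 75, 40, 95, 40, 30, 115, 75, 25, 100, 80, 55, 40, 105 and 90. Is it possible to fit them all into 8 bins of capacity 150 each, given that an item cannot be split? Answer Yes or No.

Yes

A valid assignment using 7 bins:
  bin 1: 115 + 30 = 145
  bin 2: 105 + 40 = 145
  bin 3: 100 + 40 = 140
  bin 4: 95 + 55 = 150
  bin 5: 90 + 40 = 130
  bin 6: 80 + 25 = 105
  bin 7: 75 + 75 = 150
That uses only 7 ≤ 8, so 8 bins are enough.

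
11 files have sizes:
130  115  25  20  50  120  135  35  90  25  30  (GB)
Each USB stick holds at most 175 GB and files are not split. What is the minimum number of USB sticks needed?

5

Total = 135 + 130 + 120 + 115 + 90 + 50 + 35 + 30 + 25 + 25 + 20 = 775 GB.
Lower bound: ⌈775/175⌉ = 5 USB sticks.
A packing using 5 USB sticks:
  USB stick 1: 135 + 35 = 170
  USB stick 2: 130 + 30 = 160
  USB stick 3: 120 + 50 = 170
  USB stick 4: 115 + 25 + 25 = 165
  USB stick 5: 90 + 20 = 110
This matches the lower bound, so 5 is optimal.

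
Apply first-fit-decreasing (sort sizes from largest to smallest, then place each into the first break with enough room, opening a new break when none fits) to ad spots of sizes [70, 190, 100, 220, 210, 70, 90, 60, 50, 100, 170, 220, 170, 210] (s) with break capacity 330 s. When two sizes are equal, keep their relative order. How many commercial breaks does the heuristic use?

7

Sorted descending: 220, 220, 210, 210, 190, 170, 170, 100, 100, 90, 70, 70, 60, 50.
  220 → break 1 (new)  [load 220/330]
  220 → break 2 (new)  [load 220/330]
  210 → break 3 (new)  [load 210/330]
  210 → break 4 (new)  [load 210/330]
  190 → break 5 (new)  [load 190/330]
  170 → break 6 (new)  [load 170/330]
  170 → break 7 (new)  [load 170/330]
  100 → break 1  [load 320/330]
  100 → break 2  [load 320/330]
  90 → break 3  [load 300/330]
  70 → break 4  [load 280/330]
  70 → break 5  [load 260/330]
  60 → break 5  [load 320/330]
  50 → break 4  [load 330/330]
7 commercial breaks opened.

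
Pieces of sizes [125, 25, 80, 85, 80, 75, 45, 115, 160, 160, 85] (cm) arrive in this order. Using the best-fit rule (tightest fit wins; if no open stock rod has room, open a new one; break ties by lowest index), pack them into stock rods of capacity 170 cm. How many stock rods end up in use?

7

  125 → stock rod 1 (new)  [load 125/170]
  25 → stock rod 1  [load 150/170]
  80 → stock rod 2 (new)  [load 80/170]
  85 → stock rod 2  [load 165/170]
  80 → stock rod 3 (new)  [load 80/170]
  75 → stock rod 3  [load 155/170]
  45 → stock rod 4 (new)  [load 45/170]
  115 → stock rod 4  [load 160/170]
  160 → stock rod 5 (new)  [load 160/170]
  160 → stock rod 6 (new)  [load 160/170]
  85 → stock rod 7 (new)  [load 85/170]
7 stock rods opened.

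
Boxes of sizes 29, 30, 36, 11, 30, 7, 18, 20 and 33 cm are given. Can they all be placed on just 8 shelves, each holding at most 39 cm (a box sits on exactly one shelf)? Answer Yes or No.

Yes

A valid assignment using 7 shelves:
  shelf 1: 36 = 36
  shelf 2: 33 = 33
  shelf 3: 30 + 7 = 37
  shelf 4: 30 = 30
  shelf 5: 29 = 29
  shelf 6: 20 + 18 = 38
  shelf 7: 11 = 11
That uses only 7 ≤ 8, so 8 shelves are enough.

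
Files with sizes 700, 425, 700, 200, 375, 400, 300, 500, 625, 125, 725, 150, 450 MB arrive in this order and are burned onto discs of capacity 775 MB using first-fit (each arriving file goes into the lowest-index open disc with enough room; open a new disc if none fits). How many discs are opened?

  700 → disc 1 (new)  [load 700/775]
  425 → disc 2 (new)  [load 425/775]
  700 → disc 3 (new)  [load 700/775]
  200 → disc 2  [load 625/775]
  375 → disc 4 (new)  [load 375/775]
  400 → disc 4  [load 775/775]
  300 → disc 5 (new)  [load 300/775]
  500 → disc 6 (new)  [load 500/775]
  625 → disc 7 (new)  [load 625/775]
  125 → disc 2  [load 750/775]
  725 → disc 8 (new)  [load 725/775]
  150 → disc 5  [load 450/775]
  450 → disc 9 (new)  [load 450/775]
9 discs opened.

9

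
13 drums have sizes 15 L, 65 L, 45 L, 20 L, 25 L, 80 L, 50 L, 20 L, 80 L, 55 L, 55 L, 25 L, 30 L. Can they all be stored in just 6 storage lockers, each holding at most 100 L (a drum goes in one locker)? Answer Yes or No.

A valid assignment using 6 storage lockers:
  locker 1: 80 + 20 = 100
  locker 2: 80 + 20 = 100
  locker 3: 65 + 30 = 95
  locker 4: 55 + 45 = 100
  locker 5: 55 + 25 + 15 = 95
  locker 6: 50 + 25 = 75
Every load is within 100 L, so 6 storage lockers suffice.

Yes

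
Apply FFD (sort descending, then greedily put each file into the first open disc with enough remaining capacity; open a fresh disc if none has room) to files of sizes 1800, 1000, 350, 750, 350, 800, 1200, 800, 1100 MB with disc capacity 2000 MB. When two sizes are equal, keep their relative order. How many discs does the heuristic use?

Sorted descending: 1800, 1200, 1100, 1000, 800, 800, 750, 350, 350.
  1800 → disc 1 (new)  [load 1800/2000]
  1200 → disc 2 (new)  [load 1200/2000]
  1100 → disc 3 (new)  [load 1100/2000]
  1000 → disc 4 (new)  [load 1000/2000]
  800 → disc 2  [load 2000/2000]
  800 → disc 3  [load 1900/2000]
  750 → disc 4  [load 1750/2000]
  350 → disc 5 (new)  [load 350/2000]
  350 → disc 5  [load 700/2000]
5 discs opened.

5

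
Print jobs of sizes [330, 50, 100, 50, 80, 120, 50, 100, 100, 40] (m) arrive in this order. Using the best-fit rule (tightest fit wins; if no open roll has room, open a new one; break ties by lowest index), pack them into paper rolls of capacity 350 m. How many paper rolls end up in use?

4

  330 → roll 1 (new)  [load 330/350]
  50 → roll 2 (new)  [load 50/350]
  100 → roll 2  [load 150/350]
  50 → roll 2  [load 200/350]
  80 → roll 2  [load 280/350]
  120 → roll 3 (new)  [load 120/350]
  50 → roll 2  [load 330/350]
  100 → roll 3  [load 220/350]
  100 → roll 3  [load 320/350]
  40 → roll 4 (new)  [load 40/350]
4 paper rolls opened.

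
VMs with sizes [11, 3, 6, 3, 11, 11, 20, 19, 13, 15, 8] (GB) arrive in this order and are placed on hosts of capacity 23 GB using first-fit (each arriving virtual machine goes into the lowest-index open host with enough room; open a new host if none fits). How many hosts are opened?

6

  11 → host 1 (new)  [load 11/23]
  3 → host 1  [load 14/23]
  6 → host 1  [load 20/23]
  3 → host 1  [load 23/23]
  11 → host 2 (new)  [load 11/23]
  11 → host 2  [load 22/23]
  20 → host 3 (new)  [load 20/23]
  19 → host 4 (new)  [load 19/23]
  13 → host 5 (new)  [load 13/23]
  15 → host 6 (new)  [load 15/23]
  8 → host 5  [load 21/23]
6 hosts opened.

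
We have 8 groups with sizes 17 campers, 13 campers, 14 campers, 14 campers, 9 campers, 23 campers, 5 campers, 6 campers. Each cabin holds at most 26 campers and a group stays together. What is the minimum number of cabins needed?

Total = 23 + 17 + 14 + 14 + 13 + 9 + 6 + 5 = 101 campers.
Lower bound: ⌈101/26⌉ = 4 cabins.
A packing using 5 cabins:
  cabin 1: 23 = 23
  cabin 2: 17 + 9 = 26
  cabin 3: 14 + 6 + 5 = 25
  cabin 4: 14 = 14
  cabin 5: 13 = 13
No arrangement into 4 cabins stays within capacity, so 5 is optimal.

5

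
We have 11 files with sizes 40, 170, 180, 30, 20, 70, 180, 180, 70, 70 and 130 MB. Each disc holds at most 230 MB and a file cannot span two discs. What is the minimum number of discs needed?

Total = 180 + 180 + 180 + 170 + 130 + 70 + 70 + 70 + 40 + 30 + 20 = 1140 MB.
Lower bound: ⌈1140/230⌉ = 5 discs.
A packing using 6 discs:
  disc 1: 180 + 40 = 220
  disc 2: 180 + 30 + 20 = 230
  disc 3: 180 = 180
  disc 4: 170 = 170
  disc 5: 130 + 70 = 200
  disc 6: 70 + 70 = 140
No arrangement into 5 discs stays within capacity, so 6 is optimal.

6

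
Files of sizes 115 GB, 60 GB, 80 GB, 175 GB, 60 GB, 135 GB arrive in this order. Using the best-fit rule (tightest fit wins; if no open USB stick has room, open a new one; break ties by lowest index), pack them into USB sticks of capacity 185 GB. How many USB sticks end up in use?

4

  115 → USB stick 1 (new)  [load 115/185]
  60 → USB stick 1  [load 175/185]
  80 → USB stick 2 (new)  [load 80/185]
  175 → USB stick 3 (new)  [load 175/185]
  60 → USB stick 2  [load 140/185]
  135 → USB stick 4 (new)  [load 135/185]
4 USB sticks opened.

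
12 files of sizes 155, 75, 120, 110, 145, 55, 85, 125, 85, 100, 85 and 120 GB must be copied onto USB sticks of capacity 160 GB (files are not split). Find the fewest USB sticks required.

10

Total = 155 + 145 + 125 + 120 + 120 + 110 + 100 + 85 + 85 + 85 + 75 + 55 = 1260 GB.
Lower bound: ⌈1260/160⌉ = 8 USB sticks.
Also, 10 files each exceed 80 GB, and no two of those can share a USB stick, so at least 10 USB sticks are needed.
A packing using 10 USB sticks:
  USB stick 1: 155 = 155
  USB stick 2: 145 = 145
  USB stick 3: 125 = 125
  USB stick 4: 120 = 120
  USB stick 5: 120 = 120
  USB stick 6: 110 = 110
  USB stick 7: 100 + 55 = 155
  USB stick 8: 85 + 75 = 160
  USB stick 9: 85 = 85
  USB stick 10: 85 = 85
This matches the lower bound, so 10 is optimal.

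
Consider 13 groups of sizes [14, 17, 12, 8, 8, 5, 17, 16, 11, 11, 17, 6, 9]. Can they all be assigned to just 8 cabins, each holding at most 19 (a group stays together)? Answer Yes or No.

Total = 151; ⌈151/19⌉ = 8.
The bound of 8 does not rule out 8, but exhaustive search shows no assignment into 8 cabins of capacity 19 exists — the minimum is 9.

No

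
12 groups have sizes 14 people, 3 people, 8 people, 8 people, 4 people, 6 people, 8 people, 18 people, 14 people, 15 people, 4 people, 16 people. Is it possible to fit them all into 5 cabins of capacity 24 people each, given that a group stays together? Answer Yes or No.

No

Total = 118 people; ⌈118/24⌉ = 5.
The bound of 5 does not rule out 5, but exhaustive search shows no assignment into 5 cabins of capacity 24 people exists — the minimum is 6.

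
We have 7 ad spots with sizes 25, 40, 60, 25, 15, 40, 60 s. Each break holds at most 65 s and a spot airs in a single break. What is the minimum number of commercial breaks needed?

Total = 60 + 60 + 40 + 40 + 25 + 25 + 15 = 265 s.
Lower bound: ⌈265/65⌉ = 5 commercial breaks.
A packing using 5 commercial breaks:
  break 1: 60 = 60
  break 2: 60 = 60
  break 3: 40 + 25 = 65
  break 4: 40 + 25 = 65
  break 5: 15 = 15
This matches the lower bound, so 5 is optimal.

5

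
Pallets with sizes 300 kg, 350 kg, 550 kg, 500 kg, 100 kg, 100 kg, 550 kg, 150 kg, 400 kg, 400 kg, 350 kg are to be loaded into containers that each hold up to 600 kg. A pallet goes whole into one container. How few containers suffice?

Total = 550 + 550 + 500 + 400 + 400 + 350 + 350 + 300 + 150 + 100 + 100 = 3750 kg.
Lower bound: ⌈3750/600⌉ = 7 containers.
A packing using 8 containers:
  container 1: 550 = 550
  container 2: 550 = 550
  container 3: 500 + 100 = 600
  container 4: 400 + 150 = 550
  container 5: 400 + 100 = 500
  container 6: 350 = 350
  container 7: 350 = 350
  container 8: 300 = 300
No arrangement into 7 containers stays within capacity, so 8 is optimal.

8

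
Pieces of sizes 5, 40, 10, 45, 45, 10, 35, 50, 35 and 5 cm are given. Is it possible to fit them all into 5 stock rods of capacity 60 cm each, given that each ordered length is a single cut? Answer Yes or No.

No

Total = 280 cm; ⌈280/60⌉ = 5.
6 pieces each exceed half the capacity and cannot share a stock rod, forcing at least 6 stock rods.
At least 6 stock rods are required, but only 5 are allowed.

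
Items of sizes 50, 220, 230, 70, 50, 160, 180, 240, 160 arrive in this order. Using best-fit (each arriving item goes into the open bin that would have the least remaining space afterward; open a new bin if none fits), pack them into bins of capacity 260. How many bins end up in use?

7

  50 → bin 1 (new)  [load 50/260]
  220 → bin 2 (new)  [load 220/260]
  230 → bin 3 (new)  [load 230/260]
  70 → bin 1  [load 120/260]
  50 → bin 1  [load 170/260]
  160 → bin 4 (new)  [load 160/260]
  180 → bin 5 (new)  [load 180/260]
  240 → bin 6 (new)  [load 240/260]
  160 → bin 7 (new)  [load 160/260]
7 bins opened.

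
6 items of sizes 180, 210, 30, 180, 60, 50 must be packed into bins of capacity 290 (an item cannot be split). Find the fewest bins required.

3

Total = 210 + 180 + 180 + 60 + 50 + 30 = 710.
Lower bound: ⌈710/290⌉ = 3 bins.
A packing using 3 bins:
  bin 1: 210 + 60 = 270
  bin 2: 180 + 50 + 30 = 260
  bin 3: 180 = 180
This matches the lower bound, so 3 is optimal.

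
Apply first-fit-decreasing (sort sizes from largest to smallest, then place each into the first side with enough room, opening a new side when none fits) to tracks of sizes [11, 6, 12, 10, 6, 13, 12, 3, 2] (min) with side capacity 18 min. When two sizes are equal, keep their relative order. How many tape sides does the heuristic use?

Sorted descending: 13, 12, 12, 11, 10, 6, 6, 3, 2.
  13 → side 1 (new)  [load 13/18]
  12 → side 2 (new)  [load 12/18]
  12 → side 3 (new)  [load 12/18]
  11 → side 4 (new)  [load 11/18]
  10 → side 5 (new)  [load 10/18]
  6 → side 2  [load 18/18]
  6 → side 3  [load 18/18]
  3 → side 1  [load 16/18]
  2 → side 1  [load 18/18]
5 tape sides opened.

5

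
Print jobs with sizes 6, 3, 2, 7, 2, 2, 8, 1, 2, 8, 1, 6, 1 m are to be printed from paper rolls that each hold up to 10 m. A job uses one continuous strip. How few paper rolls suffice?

5

Total = 8 + 8 + 7 + 6 + 6 + 3 + 2 + 2 + 2 + 2 + 1 + 1 + 1 = 49 m.
Lower bound: ⌈49/10⌉ = 5 paper rolls.
A packing using 5 paper rolls:
  roll 1: 8 + 2 = 10
  roll 2: 8 + 2 = 10
  roll 3: 7 + 3 = 10
  roll 4: 6 + 2 + 2 = 10
  roll 5: 6 + 1 + 1 + 1 = 9
This matches the lower bound, so 5 is optimal.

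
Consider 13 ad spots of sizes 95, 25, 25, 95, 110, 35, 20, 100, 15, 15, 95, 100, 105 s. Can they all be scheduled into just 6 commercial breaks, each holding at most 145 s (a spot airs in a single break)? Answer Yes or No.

No

Total = 835 s; ⌈835/145⌉ = 6.
7 ad spots each exceed half the capacity and cannot share a break, forcing at least 7 commercial breaks.
At least 7 commercial breaks are required, but only 6 are allowed.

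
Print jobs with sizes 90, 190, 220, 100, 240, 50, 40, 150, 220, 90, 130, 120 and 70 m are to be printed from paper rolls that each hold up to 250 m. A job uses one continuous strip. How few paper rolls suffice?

Total = 240 + 220 + 220 + 190 + 150 + 130 + 120 + 100 + 90 + 90 + 70 + 50 + 40 = 1710 m.
Lower bound: ⌈1710/250⌉ = 7 paper rolls.
A packing using 8 paper rolls:
  roll 1: 240 = 240
  roll 2: 220 = 220
  roll 3: 220 = 220
  roll 4: 190 + 50 = 240
  roll 5: 150 + 100 = 250
  roll 6: 130 + 120 = 250
  roll 7: 90 + 90 + 70 = 250
  roll 8: 40 = 40
No arrangement into 7 paper rolls stays within capacity, so 8 is optimal.

8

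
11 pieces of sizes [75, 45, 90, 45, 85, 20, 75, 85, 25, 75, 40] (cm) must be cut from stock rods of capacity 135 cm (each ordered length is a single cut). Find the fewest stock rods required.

Total = 90 + 85 + 85 + 75 + 75 + 75 + 45 + 45 + 40 + 25 + 20 = 660 cm.
Lower bound: ⌈660/135⌉ = 5 stock rods.
Also, 6 pieces each exceed 135/2 cm, and no two of those can share a stock rod, so at least 6 stock rods are needed.
A packing using 6 stock rods:
  stock rod 1: 90 + 45 = 135
  stock rod 2: 85 + 45 = 130
  stock rod 3: 85 + 40 = 125
  stock rod 4: 75 + 25 + 20 = 120
  stock rod 5: 75 = 75
  stock rod 6: 75 = 75
This matches the lower bound, so 6 is optimal.

6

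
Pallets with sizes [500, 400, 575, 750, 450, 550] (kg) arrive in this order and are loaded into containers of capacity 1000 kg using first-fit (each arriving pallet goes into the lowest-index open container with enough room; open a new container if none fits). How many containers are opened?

  500 → container 1 (new)  [load 500/1000]
  400 → container 1  [load 900/1000]
  575 → container 2 (new)  [load 575/1000]
  750 → container 3 (new)  [load 750/1000]
  450 → container 4 (new)  [load 450/1000]
  550 → container 4  [load 1000/1000]
4 containers opened.

4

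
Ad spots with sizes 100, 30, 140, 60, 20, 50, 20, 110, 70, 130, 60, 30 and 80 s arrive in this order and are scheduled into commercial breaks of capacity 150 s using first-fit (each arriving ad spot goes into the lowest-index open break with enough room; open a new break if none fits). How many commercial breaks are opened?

7

  100 → break 1 (new)  [load 100/150]
  30 → break 1  [load 130/150]
  140 → break 2 (new)  [load 140/150]
  60 → break 3 (new)  [load 60/150]
  20 → break 1  [load 150/150]
  50 → break 3  [load 110/150]
  20 → break 3  [load 130/150]
  110 → break 4 (new)  [load 110/150]
  70 → break 5 (new)  [load 70/150]
  130 → break 6 (new)  [load 130/150]
  60 → break 5  [load 130/150]
  30 → break 4  [load 140/150]
  80 → break 7 (new)  [load 80/150]
7 commercial breaks opened.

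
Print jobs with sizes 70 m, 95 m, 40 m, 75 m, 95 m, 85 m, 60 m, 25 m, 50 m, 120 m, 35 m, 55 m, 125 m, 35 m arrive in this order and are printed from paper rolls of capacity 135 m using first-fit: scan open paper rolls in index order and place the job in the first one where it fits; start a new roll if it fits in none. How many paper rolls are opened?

  70 → roll 1 (new)  [load 70/135]
  95 → roll 2 (new)  [load 95/135]
  40 → roll 1  [load 110/135]
  75 → roll 3 (new)  [load 75/135]
  95 → roll 4 (new)  [load 95/135]
  85 → roll 5 (new)  [load 85/135]
  60 → roll 3  [load 135/135]
  25 → roll 1  [load 135/135]
  50 → roll 5  [load 135/135]
  120 → roll 6 (new)  [load 120/135]
  35 → roll 2  [load 130/135]
  55 → roll 7 (new)  [load 55/135]
  125 → roll 8 (new)  [load 125/135]
  35 → roll 4  [load 130/135]
8 paper rolls opened.

8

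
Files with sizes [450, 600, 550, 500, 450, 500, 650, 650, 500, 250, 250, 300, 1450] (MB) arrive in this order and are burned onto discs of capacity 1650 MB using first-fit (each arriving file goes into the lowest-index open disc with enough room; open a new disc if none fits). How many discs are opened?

5

  450 → disc 1 (new)  [load 450/1650]
  600 → disc 1  [load 1050/1650]
  550 → disc 1  [load 1600/1650]
  500 → disc 2 (new)  [load 500/1650]
  450 → disc 2  [load 950/1650]
  500 → disc 2  [load 1450/1650]
  650 → disc 3 (new)  [load 650/1650]
  650 → disc 3  [load 1300/1650]
  500 → disc 4 (new)  [load 500/1650]
  250 → disc 3  [load 1550/1650]
  250 → disc 4  [load 750/1650]
  300 → disc 4  [load 1050/1650]
  1450 → disc 5 (new)  [load 1450/1650]
5 discs opened.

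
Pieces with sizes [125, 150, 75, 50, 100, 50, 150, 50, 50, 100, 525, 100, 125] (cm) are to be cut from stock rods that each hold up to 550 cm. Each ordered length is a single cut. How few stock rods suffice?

4

Total = 525 + 150 + 150 + 125 + 125 + 100 + 100 + 100 + 75 + 50 + 50 + 50 + 50 = 1650 cm.
Lower bound: ⌈1650/550⌉ = 3 stock rods.
A packing using 4 stock rods:
  stock rod 1: 525 = 525
  stock rod 2: 150 + 150 + 125 + 125 = 550
  stock rod 3: 100 + 100 + 100 + 75 + 50 + 50 + 50 = 525
  stock rod 4: 50 = 50
No arrangement into 3 stock rods stays within capacity, so 4 is optimal.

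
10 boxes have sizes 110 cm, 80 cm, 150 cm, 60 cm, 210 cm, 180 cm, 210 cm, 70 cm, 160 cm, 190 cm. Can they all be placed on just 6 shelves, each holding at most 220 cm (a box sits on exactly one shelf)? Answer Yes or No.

No

Total = 1420 cm; ⌈1420/220⌉ = 7.
At least 7 shelves are required, but only 6 are allowed.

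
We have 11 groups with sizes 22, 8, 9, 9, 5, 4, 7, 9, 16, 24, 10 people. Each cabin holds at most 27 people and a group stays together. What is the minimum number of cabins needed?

Total = 24 + 22 + 16 + 10 + 9 + 9 + 9 + 8 + 7 + 5 + 4 = 123 people.
Lower bound: ⌈123/27⌉ = 5 cabins.
A packing using 5 cabins:
  cabin 1: 24 = 24
  cabin 2: 22 + 5 = 27
  cabin 3: 16 + 10 = 26
  cabin 4: 9 + 9 + 9 = 27
  cabin 5: 8 + 7 + 4 = 19
This matches the lower bound, so 5 is optimal.

5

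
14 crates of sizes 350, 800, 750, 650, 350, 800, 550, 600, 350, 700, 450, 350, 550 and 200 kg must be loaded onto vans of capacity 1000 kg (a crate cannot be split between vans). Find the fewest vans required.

9

Total = 800 + 800 + 750 + 700 + 650 + 600 + 550 + 550 + 450 + 350 + 350 + 350 + 350 + 200 = 7450 kg.
Lower bound: ⌈7450/1000⌉ = 8 vans.
A packing using 9 vans:
  van 1: 800 + 200 = 1000
  van 2: 800 = 800
  van 3: 750 = 750
  van 4: 700 = 700
  van 5: 650 + 350 = 1000
  van 6: 600 + 350 = 950
  van 7: 550 + 450 = 1000
  van 8: 550 + 350 = 900
  van 9: 350 = 350
No arrangement into 8 vans stays within capacity, so 9 is optimal.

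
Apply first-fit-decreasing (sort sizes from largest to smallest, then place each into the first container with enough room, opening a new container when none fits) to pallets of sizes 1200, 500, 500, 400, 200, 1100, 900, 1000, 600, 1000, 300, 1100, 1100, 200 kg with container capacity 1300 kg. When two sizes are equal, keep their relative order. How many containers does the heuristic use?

Sorted descending: 1200, 1100, 1100, 1100, 1000, 1000, 900, 600, 500, 500, 400, 300, 200, 200.
  1200 → container 1 (new)  [load 1200/1300]
  1100 → container 2 (new)  [load 1100/1300]
  1100 → container 3 (new)  [load 1100/1300]
  1100 → container 4 (new)  [load 1100/1300]
  1000 → container 5 (new)  [load 1000/1300]
  1000 → container 6 (new)  [load 1000/1300]
  900 → container 7 (new)  [load 900/1300]
  600 → container 8 (new)  [load 600/1300]
  500 → container 8  [load 1100/1300]
  500 → container 9 (new)  [load 500/1300]
  400 → container 7  [load 1300/1300]
  300 → container 5  [load 1300/1300]
  200 → container 2  [load 1300/1300]
  200 → container 3  [load 1300/1300]
9 containers opened.

9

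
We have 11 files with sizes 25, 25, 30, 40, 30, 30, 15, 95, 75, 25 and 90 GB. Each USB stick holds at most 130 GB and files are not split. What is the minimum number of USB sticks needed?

Total = 95 + 90 + 75 + 40 + 30 + 30 + 30 + 25 + 25 + 25 + 15 = 480 GB.
Lower bound: ⌈480/130⌉ = 4 USB sticks.
A packing using 4 USB sticks:
  USB stick 1: 95 + 30 = 125
  USB stick 2: 90 + 40 = 130
  USB stick 3: 75 + 30 + 25 = 130
  USB stick 4: 30 + 25 + 25 + 15 = 95
This matches the lower bound, so 4 is optimal.

4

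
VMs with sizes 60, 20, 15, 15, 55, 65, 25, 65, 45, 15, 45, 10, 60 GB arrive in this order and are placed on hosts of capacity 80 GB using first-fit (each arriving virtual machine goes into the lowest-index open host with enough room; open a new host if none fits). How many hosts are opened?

  60 → host 1 (new)  [load 60/80]
  20 → host 1  [load 80/80]
  15 → host 2 (new)  [load 15/80]
  15 → host 2  [load 30/80]
  55 → host 3 (new)  [load 55/80]
  65 → host 4 (new)  [load 65/80]
  25 → host 2  [load 55/80]
  65 → host 5 (new)  [load 65/80]
  45 → host 6 (new)  [load 45/80]
  15 → host 2  [load 70/80]
  45 → host 7 (new)  [load 45/80]
  10 → host 2  [load 80/80]
  60 → host 8 (new)  [load 60/80]
8 hosts opened.

8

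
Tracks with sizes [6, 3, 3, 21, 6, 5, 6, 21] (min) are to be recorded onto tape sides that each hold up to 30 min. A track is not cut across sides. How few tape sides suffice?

3

Total = 21 + 21 + 6 + 6 + 6 + 5 + 3 + 3 = 71 min.
Lower bound: ⌈71/30⌉ = 3 tape sides.
A packing using 3 tape sides:
  side 1: 21 + 6 + 3 = 30
  side 2: 21 + 6 + 3 = 30
  side 3: 6 + 5 = 11
This matches the lower bound, so 3 is optimal.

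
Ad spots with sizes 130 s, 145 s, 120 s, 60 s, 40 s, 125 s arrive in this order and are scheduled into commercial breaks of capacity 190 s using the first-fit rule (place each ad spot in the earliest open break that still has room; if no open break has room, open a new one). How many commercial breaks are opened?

  130 → break 1 (new)  [load 130/190]
  145 → break 2 (new)  [load 145/190]
  120 → break 3 (new)  [load 120/190]
  60 → break 1  [load 190/190]
  40 → break 2  [load 185/190]
  125 → break 4 (new)  [load 125/190]
4 commercial breaks opened.

4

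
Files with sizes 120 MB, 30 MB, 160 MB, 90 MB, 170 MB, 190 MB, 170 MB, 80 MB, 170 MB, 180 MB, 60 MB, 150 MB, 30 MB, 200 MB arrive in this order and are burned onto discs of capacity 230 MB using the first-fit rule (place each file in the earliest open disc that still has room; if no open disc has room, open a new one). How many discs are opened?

10

  120 → disc 1 (new)  [load 120/230]
  30 → disc 1  [load 150/230]
  160 → disc 2 (new)  [load 160/230]
  90 → disc 3 (new)  [load 90/230]
  170 → disc 4 (new)  [load 170/230]
  190 → disc 5 (new)  [load 190/230]
  170 → disc 6 (new)  [load 170/230]
  80 → disc 1  [load 230/230]
  170 → disc 7 (new)  [load 170/230]
  180 → disc 8 (new)  [load 180/230]
  60 → disc 2  [load 220/230]
  150 → disc 9 (new)  [load 150/230]
  30 → disc 3  [load 120/230]
  200 → disc 10 (new)  [load 200/230]
10 discs opened.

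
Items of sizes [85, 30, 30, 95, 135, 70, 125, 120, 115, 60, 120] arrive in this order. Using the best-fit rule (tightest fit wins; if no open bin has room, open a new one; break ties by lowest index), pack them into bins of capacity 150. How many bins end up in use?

8

  85 → bin 1 (new)  [load 85/150]
  30 → bin 1  [load 115/150]
  30 → bin 1  [load 145/150]
  95 → bin 2 (new)  [load 95/150]
  135 → bin 3 (new)  [load 135/150]
  70 → bin 4 (new)  [load 70/150]
  125 → bin 5 (new)  [load 125/150]
  120 → bin 6 (new)  [load 120/150]
  115 → bin 7 (new)  [load 115/150]
  60 → bin 4  [load 130/150]
  120 → bin 8 (new)  [load 120/150]
8 bins opened.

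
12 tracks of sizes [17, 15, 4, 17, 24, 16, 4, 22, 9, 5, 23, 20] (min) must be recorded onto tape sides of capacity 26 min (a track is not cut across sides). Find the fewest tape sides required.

8

Total = 24 + 23 + 22 + 20 + 17 + 17 + 16 + 15 + 9 + 5 + 4 + 4 = 176 min.
Lower bound: ⌈176/26⌉ = 7 tape sides.
Also, 8 tracks each exceed 13 min, and no two of those can share a side, so at least 8 tape sides are needed.
A packing using 8 tape sides:
  side 1: 24 = 24
  side 2: 23 = 23
  side 3: 22 + 4 = 26
  side 4: 20 + 5 = 25
  side 5: 17 + 9 = 26
  side 6: 17 + 4 = 21
  side 7: 16 = 16
  side 8: 15 = 15
This matches the lower bound, so 8 is optimal.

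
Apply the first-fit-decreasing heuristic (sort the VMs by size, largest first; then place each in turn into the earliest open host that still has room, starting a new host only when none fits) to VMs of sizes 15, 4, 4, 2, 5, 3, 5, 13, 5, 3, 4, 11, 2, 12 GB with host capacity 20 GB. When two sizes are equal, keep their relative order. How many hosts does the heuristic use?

Sorted descending: 15, 13, 12, 11, 5, 5, 5, 4, 4, 4, 3, 3, 2, 2.
  15 → host 1 (new)  [load 15/20]
  13 → host 2 (new)  [load 13/20]
  12 → host 3 (new)  [load 12/20]
  11 → host 4 (new)  [load 11/20]
  5 → host 1  [load 20/20]
  5 → host 2  [load 18/20]
  5 → host 3  [load 17/20]
  4 → host 4  [load 15/20]
  4 → host 4  [load 19/20]
  4 → host 5 (new)  [load 4/20]
  3 → host 3  [load 20/20]
  3 → host 5  [load 7/20]
  2 → host 2  [load 20/20]
  2 → host 5  [load 9/20]
5 hosts opened.

5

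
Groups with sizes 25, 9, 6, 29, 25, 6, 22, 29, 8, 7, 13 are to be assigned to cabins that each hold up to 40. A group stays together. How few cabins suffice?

Total = 29 + 29 + 25 + 25 + 22 + 13 + 9 + 8 + 7 + 6 + 6 = 179.
Lower bound: ⌈179/40⌉ = 5 cabins.
A packing using 5 cabins:
  cabin 1: 29 + 9 = 38
  cabin 2: 29 + 8 = 37
  cabin 3: 25 + 13 = 38
  cabin 4: 25 + 7 + 6 = 38
  cabin 5: 22 + 6 = 28
This matches the lower bound, so 5 is optimal.

5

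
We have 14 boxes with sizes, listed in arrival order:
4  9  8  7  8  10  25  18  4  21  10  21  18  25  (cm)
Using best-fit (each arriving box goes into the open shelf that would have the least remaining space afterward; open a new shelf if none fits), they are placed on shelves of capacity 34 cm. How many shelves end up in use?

8

  4 → shelf 1 (new)  [load 4/34]
  9 → shelf 1  [load 13/34]
  8 → shelf 1  [load 21/34]
  7 → shelf 1  [load 28/34]
  8 → shelf 2 (new)  [load 8/34]
  10 → shelf 2  [load 18/34]
  25 → shelf 3 (new)  [load 25/34]
  18 → shelf 4 (new)  [load 18/34]
  4 → shelf 1  [load 32/34]
  21 → shelf 5 (new)  [load 21/34]
  10 → shelf 5  [load 31/34]
  21 → shelf 6 (new)  [load 21/34]
  18 → shelf 7 (new)  [load 18/34]
  25 → shelf 8 (new)  [load 25/34]
8 shelves opened.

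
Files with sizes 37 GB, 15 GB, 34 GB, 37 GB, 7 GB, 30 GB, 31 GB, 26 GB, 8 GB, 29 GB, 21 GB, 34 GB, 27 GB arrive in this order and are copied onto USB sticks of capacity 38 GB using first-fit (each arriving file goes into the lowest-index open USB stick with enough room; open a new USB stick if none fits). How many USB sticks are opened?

11

  37 → USB stick 1 (new)  [load 37/38]
  15 → USB stick 2 (new)  [load 15/38]
  34 → USB stick 3 (new)  [load 34/38]
  37 → USB stick 4 (new)  [load 37/38]
  7 → USB stick 2  [load 22/38]
  30 → USB stick 5 (new)  [load 30/38]
  31 → USB stick 6 (new)  [load 31/38]
  26 → USB stick 7 (new)  [load 26/38]
  8 → USB stick 2  [load 30/38]
  29 → USB stick 8 (new)  [load 29/38]
  21 → USB stick 9 (new)  [load 21/38]
  34 → USB stick 10 (new)  [load 34/38]
  27 → USB stick 11 (new)  [load 27/38]
11 USB sticks opened.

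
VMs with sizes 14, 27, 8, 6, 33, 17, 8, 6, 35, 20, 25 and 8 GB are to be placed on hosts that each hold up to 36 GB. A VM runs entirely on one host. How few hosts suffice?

7

Total = 35 + 33 + 27 + 25 + 20 + 17 + 14 + 8 + 8 + 8 + 6 + 6 = 207 GB.
Lower bound: ⌈207/36⌉ = 6 hosts.
A packing using 7 hosts:
  host 1: 35 = 35
  host 2: 33 = 33
  host 3: 27 + 8 = 35
  host 4: 25 + 8 = 33
  host 5: 20 + 14 = 34
  host 6: 17 + 8 + 6 = 31
  host 7: 6 = 6
No arrangement into 6 hosts stays within capacity, so 7 is optimal.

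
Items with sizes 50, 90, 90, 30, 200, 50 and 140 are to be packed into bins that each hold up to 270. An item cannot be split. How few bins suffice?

3

Total = 200 + 140 + 90 + 90 + 50 + 50 + 30 = 650.
Lower bound: ⌈650/270⌉ = 3 bins.
A packing using 3 bins:
  bin 1: 200 + 50 = 250
  bin 2: 140 + 90 + 30 = 260
  bin 3: 90 + 50 = 140
This matches the lower bound, so 3 is optimal.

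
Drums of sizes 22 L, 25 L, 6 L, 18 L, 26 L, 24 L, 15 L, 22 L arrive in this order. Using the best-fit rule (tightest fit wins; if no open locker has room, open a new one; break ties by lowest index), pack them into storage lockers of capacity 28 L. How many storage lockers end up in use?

  22 → locker 1 (new)  [load 22/28]
  25 → locker 2 (new)  [load 25/28]
  6 → locker 1  [load 28/28]
  18 → locker 3 (new)  [load 18/28]
  26 → locker 4 (new)  [load 26/28]
  24 → locker 5 (new)  [load 24/28]
  15 → locker 6 (new)  [load 15/28]
  22 → locker 7 (new)  [load 22/28]
7 storage lockers opened.

7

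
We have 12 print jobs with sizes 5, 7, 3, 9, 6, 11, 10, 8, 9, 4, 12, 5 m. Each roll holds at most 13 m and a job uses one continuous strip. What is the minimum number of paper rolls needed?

8

Total = 12 + 11 + 10 + 9 + 9 + 8 + 7 + 6 + 5 + 5 + 4 + 3 = 89 m.
Lower bound: ⌈89/13⌉ = 7 paper rolls.
A packing using 8 paper rolls:
  roll 1: 12 = 12
  roll 2: 11 = 11
  roll 3: 10 + 3 = 13
  roll 4: 9 + 4 = 13
  roll 5: 9 = 9
  roll 6: 8 + 5 = 13
  roll 7: 7 + 6 = 13
  roll 8: 5 = 5
No arrangement into 7 paper rolls stays within capacity, so 8 is optimal.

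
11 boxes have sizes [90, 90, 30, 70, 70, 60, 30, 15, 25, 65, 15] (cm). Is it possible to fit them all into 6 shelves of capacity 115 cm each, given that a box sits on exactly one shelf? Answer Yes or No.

Yes

A valid assignment using 6 shelves:
  shelf 1: 90 + 25 = 115
  shelf 2: 90 + 15 = 105
  shelf 3: 70 + 30 + 15 = 115
  shelf 4: 70 + 30 = 100
  shelf 5: 65 = 65
  shelf 6: 60 = 60
Every load is within 115 cm, so 6 shelves suffice.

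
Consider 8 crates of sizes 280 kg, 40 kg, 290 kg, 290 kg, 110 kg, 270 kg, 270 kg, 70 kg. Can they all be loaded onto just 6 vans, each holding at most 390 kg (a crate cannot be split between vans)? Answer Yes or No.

Yes

A valid assignment using 5 vans:
  van 1: 290 + 70 = 360
  van 2: 290 + 40 = 330
  van 3: 280 + 110 = 390
  van 4: 270 = 270
  van 5: 270 = 270
That uses only 5 ≤ 6, so 6 vans are enough.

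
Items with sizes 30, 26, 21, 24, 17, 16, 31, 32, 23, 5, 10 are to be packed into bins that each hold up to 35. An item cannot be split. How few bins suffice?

8

Total = 32 + 31 + 30 + 26 + 24 + 23 + 21 + 17 + 16 + 10 + 5 = 235.
Lower bound: ⌈235/35⌉ = 7 bins.
A packing using 8 bins:
  bin 1: 32 = 32
  bin 2: 31 = 31
  bin 3: 30 + 5 = 35
  bin 4: 26 = 26
  bin 5: 24 + 10 = 34
  bin 6: 23 = 23
  bin 7: 21 = 21
  bin 8: 17 + 16 = 33
No arrangement into 7 bins stays within capacity, so 8 is optimal.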